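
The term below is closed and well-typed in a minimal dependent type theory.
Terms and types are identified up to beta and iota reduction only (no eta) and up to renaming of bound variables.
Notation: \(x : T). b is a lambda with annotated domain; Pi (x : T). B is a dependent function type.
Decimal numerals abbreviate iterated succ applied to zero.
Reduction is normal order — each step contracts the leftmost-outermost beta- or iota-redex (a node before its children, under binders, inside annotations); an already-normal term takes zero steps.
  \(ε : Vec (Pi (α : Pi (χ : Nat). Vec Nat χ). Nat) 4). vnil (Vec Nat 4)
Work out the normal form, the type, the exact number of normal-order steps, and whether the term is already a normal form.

normal form:
  \(ε : Vec (Pi (α : Pi (χ : Nat). Vec Nat χ). Nat) 4). vnil (Vec Nat 4)
inferred type:
  Pi (ε : Vec (Pi (α : Pi (χ : Nat). Vec Nat χ). Nat) 4). Vec (Vec Nat 4) 0
normal-order step count: 0
started in normal form: yes


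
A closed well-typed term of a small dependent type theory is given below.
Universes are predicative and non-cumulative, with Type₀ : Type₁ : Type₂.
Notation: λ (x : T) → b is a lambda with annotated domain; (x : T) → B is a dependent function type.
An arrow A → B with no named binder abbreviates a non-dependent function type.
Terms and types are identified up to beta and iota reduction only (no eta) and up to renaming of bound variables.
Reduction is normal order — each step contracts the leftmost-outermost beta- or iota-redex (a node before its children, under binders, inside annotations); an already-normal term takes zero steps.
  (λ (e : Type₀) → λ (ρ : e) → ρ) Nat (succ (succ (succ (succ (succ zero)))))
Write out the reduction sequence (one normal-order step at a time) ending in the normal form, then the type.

normal-order reduction sequence:
  (λ (e : Type₀) → λ (ρ : e) → ρ) Nat (succ (succ (succ (succ (succ zero)))))
  ~> (λ (e : Nat) → e) (succ (succ (succ (succ (succ zero)))))
  ~> succ (succ (succ (succ (succ zero))))
the term's type:
  Nat


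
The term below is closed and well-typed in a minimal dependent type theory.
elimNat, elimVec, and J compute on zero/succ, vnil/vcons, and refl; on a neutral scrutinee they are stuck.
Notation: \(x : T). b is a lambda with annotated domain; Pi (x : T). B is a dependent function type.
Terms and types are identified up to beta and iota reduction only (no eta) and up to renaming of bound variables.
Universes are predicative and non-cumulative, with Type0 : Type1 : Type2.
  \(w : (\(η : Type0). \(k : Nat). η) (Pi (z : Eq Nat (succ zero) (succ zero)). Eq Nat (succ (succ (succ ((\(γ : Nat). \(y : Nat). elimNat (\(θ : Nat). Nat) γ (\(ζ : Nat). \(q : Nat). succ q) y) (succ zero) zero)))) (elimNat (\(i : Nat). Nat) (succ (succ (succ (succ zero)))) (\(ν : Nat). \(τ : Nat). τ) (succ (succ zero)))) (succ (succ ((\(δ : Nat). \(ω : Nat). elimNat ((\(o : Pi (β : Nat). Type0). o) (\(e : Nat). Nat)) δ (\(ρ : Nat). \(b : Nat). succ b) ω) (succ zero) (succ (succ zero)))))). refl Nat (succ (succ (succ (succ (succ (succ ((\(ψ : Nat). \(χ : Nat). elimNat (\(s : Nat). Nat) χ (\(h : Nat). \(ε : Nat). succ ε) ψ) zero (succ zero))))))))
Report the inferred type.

inferred type:
  Pi (w : Pi (η : Eq Nat (succ zero) (succ zero)). Eq Nat (succ (succ (succ (succ zero)))) (succ (succ (succ (succ zero))))). Eq Nat (succ (succ (succ (succ (succ (succ (succ zero))))))) (succ (succ (succ (succ (succ (succ (succ zero)))))))


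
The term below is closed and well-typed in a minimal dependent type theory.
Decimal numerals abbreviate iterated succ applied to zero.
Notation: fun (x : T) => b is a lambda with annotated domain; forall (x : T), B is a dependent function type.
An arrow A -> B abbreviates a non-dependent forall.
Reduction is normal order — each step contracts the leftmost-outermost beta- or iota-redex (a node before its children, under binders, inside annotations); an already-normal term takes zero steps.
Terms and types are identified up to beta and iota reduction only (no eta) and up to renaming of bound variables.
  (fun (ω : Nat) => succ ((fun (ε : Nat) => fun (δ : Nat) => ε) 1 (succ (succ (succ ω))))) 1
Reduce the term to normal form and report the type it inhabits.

reduced normal form:
  2
inferred type:
  Nat


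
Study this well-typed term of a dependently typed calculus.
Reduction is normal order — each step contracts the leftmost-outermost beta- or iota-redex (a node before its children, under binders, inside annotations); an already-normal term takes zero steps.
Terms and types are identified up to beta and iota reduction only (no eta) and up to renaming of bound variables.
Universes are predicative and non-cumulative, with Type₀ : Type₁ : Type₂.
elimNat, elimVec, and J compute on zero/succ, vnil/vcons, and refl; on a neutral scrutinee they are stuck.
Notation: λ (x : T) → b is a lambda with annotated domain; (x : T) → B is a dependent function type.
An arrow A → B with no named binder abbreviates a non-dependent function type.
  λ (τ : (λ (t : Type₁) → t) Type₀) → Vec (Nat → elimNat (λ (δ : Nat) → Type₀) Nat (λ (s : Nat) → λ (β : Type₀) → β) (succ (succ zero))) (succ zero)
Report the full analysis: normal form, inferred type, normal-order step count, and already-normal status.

reduced normal form:
  λ (τ : Type₀) → Vec (Nat → Nat) (succ zero)
type:
  Type₀ → Type₀
reduction steps (normal order): 8
term was already normal: no
first redex: a beta-redex


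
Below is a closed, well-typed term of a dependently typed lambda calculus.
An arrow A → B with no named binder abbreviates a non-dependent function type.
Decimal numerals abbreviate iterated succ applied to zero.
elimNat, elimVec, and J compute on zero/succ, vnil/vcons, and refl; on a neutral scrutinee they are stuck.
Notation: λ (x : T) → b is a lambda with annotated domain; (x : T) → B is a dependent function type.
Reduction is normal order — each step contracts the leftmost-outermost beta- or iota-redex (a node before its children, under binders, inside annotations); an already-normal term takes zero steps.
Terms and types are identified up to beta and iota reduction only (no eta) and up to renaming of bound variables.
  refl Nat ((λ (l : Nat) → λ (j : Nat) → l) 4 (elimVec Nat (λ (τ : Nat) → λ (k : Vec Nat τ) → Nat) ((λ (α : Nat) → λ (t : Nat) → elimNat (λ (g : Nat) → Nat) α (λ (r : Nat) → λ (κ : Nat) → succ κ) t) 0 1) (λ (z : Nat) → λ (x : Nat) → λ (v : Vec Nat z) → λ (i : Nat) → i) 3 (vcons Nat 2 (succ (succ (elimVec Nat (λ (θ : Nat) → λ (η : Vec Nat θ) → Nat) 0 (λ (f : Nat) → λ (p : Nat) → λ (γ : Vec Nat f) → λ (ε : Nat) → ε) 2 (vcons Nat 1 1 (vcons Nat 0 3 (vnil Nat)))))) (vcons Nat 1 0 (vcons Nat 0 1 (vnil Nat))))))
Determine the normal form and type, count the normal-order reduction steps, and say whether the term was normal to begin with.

resulting normal form:
  refl Nat 4
inferred type:
  Eq Nat 4 4
steps to reach normal form (normal order): 2
term was already normal: no
first redex: a beta-redex


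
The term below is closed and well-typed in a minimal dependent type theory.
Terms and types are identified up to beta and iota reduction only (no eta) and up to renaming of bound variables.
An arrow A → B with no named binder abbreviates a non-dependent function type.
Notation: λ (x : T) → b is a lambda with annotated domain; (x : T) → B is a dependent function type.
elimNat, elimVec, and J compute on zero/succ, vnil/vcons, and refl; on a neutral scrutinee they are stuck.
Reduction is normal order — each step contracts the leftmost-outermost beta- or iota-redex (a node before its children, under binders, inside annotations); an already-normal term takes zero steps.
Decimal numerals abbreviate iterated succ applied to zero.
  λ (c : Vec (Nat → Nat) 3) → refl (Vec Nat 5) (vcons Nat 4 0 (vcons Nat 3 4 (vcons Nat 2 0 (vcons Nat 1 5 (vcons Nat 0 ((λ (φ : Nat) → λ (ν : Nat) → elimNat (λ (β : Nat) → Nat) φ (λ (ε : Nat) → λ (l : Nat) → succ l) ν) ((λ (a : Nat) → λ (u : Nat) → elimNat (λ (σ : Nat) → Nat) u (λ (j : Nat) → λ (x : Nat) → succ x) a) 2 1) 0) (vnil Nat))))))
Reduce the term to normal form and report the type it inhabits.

resulting normal form:
  λ (c : Vec (Nat → Nat) 3) → refl (Vec Nat 5) (vcons Nat 4 0 (vcons Nat 3 4 (vcons Nat 2 0 (vcons Nat 1 5 (vcons Nat 0 3 (vnil Nat))))))
the term's type:
  Vec (Nat → Nat) 3 → Eq (Vec Nat 5) (vcons Nat 4 0 (vcons Nat 3 4 (vcons Nat 2 0 (vcons Nat 1 5 (vcons Nat 0 3 (vnil Nat)))))) (vcons Nat 4 0 (vcons Nat 3 4 (vcons Nat 2 0 (vcons Nat 1 5 (vcons Nat 0 3 (vnil Nat))))))
observation: the first redex contracted is a beta-redex; the normal form is reached in 12 normal-order steps.


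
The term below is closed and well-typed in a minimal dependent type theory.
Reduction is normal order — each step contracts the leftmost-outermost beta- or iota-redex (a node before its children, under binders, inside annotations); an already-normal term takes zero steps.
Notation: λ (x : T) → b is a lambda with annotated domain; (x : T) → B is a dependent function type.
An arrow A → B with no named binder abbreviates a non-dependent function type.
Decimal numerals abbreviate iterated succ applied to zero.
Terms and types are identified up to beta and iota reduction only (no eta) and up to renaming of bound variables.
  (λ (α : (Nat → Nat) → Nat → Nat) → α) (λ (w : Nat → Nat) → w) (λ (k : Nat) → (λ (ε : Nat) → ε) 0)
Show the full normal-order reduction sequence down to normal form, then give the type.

normal-order reduction:
  (λ (α : (Nat → Nat) → Nat → Nat) → α) (λ (w : Nat → Nat) → w) (λ (k : Nat) → (λ (ε : Nat) → ε) 0)
  ~> (λ (α : Nat → Nat) → α) (λ (w : Nat) → (λ (k : Nat) → k) 0)
  ~> λ (α : Nat) → (λ (w : Nat) → w) 0
  ~> λ (α : Nat) → 0
the term's type:
  Nat → Nat


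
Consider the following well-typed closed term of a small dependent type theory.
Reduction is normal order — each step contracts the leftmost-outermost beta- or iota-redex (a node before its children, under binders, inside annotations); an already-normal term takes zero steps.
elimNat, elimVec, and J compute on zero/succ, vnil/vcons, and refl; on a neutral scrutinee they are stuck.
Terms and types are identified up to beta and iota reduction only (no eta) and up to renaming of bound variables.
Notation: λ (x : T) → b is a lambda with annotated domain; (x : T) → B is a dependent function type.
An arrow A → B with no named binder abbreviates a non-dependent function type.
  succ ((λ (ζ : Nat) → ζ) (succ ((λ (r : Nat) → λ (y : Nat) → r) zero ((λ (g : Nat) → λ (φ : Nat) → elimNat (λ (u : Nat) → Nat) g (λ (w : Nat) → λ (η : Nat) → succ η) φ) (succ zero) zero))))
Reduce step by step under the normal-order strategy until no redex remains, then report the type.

reduction (normal order):
  succ ((λ (ζ : Nat) → ζ) (succ ((λ (r : Nat) → λ (y : Nat) → r) zero ((λ (g : Nat) → λ (φ : Nat) → elimNat (λ (u : Nat) → Nat) g (λ (w : Nat) → λ (η : Nat) → succ η) φ) (succ zero) zero))))
  ~> succ (succ ((λ (ζ : Nat) → λ (r : Nat) → ζ) zero ((λ (y : Nat) → λ (g : Nat) → elimNat (λ (φ : Nat) → Nat) y (λ (u : Nat) → λ (w : Nat) → succ w) g) (succ zero) zero)))
  ~> succ (succ ((λ (ζ : Nat) → zero) ((λ (r : Nat) → λ (y : Nat) → elimNat (λ (g : Nat) → Nat) r (λ (φ : Nat) → λ (u : Nat) → succ u) y) (succ zero) zero)))
  ~> succ (succ zero)
type:
  Nat


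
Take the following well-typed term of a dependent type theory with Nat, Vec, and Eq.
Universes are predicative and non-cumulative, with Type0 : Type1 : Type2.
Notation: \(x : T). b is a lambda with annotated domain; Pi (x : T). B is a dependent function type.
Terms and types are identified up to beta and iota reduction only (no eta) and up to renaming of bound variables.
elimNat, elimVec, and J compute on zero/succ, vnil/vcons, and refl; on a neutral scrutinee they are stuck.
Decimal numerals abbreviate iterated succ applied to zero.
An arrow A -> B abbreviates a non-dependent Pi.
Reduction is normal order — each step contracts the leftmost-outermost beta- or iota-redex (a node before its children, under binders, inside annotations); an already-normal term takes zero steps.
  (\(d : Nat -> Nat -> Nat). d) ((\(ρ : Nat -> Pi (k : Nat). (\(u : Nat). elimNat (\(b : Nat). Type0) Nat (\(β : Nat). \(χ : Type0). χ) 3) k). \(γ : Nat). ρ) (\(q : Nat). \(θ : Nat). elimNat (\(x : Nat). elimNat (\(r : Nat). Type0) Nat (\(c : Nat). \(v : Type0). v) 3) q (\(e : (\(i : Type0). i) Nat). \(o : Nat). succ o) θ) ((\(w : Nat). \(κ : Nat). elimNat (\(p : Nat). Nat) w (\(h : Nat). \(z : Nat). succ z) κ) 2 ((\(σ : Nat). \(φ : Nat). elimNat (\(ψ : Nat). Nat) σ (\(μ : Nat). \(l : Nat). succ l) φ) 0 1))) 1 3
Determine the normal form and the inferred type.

normal form:
  4
the term's type:
  Nat
observation: normalization takes exactly 15 steps under the normal-order strategy.


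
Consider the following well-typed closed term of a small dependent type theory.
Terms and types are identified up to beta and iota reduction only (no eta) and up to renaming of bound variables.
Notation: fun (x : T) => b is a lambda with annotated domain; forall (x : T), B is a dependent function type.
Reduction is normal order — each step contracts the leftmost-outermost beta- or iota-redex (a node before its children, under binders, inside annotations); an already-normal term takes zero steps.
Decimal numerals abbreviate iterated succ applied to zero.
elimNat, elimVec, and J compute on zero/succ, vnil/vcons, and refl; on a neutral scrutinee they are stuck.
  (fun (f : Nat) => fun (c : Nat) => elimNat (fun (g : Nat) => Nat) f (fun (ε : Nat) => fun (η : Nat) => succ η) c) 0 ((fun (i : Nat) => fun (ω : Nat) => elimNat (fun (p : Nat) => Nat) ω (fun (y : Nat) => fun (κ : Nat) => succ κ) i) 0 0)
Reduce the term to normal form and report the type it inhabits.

resulting normal form:
  0
the term's type:
  Nat


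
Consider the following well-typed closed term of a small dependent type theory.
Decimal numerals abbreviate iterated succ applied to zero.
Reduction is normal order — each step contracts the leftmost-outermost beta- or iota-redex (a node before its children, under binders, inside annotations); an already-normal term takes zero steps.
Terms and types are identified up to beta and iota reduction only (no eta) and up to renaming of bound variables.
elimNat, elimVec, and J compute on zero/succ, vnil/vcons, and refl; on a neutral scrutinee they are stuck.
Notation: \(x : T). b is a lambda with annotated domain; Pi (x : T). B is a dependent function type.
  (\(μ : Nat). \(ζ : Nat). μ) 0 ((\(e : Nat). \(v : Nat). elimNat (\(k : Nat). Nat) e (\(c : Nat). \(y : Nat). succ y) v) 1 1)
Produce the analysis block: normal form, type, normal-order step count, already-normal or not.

normal form:
  0
type:
  Nat
steps to reach normal form (normal order): 2
term was already normal: no
first contracted redex: a beta-redex


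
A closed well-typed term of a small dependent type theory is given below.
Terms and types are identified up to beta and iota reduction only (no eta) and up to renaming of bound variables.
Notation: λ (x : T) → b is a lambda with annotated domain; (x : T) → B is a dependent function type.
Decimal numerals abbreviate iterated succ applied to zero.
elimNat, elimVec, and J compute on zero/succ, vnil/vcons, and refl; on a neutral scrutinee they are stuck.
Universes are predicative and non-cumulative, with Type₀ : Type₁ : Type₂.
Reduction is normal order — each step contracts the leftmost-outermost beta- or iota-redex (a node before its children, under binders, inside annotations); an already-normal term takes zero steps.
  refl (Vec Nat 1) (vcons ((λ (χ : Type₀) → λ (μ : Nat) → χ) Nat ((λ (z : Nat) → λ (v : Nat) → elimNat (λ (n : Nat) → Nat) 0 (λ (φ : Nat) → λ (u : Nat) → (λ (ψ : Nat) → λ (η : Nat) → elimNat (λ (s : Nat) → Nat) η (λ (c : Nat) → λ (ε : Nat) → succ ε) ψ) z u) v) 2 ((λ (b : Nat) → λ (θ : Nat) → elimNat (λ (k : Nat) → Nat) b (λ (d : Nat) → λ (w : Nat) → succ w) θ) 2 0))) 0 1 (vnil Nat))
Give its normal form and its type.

resulting normal form:
  refl (Vec Nat 1) (vcons Nat 0 1 (vnil Nat))
the term's type:
  Eq (Vec Nat 1) (vcons Nat 0 1 (vnil Nat)) (vcons Nat 0 1 (vnil Nat))
observation: the leftmost-outermost redex is a beta-redex, and normalization takes 2 steps.


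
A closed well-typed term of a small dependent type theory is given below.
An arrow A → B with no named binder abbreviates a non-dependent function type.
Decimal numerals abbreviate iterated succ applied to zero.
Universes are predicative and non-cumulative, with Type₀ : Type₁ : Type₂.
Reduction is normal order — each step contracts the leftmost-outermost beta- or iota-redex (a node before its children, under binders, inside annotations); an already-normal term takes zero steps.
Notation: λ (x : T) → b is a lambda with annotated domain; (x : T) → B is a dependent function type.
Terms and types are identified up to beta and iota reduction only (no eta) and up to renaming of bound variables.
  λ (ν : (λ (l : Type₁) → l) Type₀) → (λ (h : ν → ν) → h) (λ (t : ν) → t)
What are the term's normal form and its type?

resulting normal form:
  λ (ν : Type₀) → λ (l : ν) → l
type:
  (ν : Type₀) → ν → ν
observation: the term reaches its normal form after 2 normal-order steps.


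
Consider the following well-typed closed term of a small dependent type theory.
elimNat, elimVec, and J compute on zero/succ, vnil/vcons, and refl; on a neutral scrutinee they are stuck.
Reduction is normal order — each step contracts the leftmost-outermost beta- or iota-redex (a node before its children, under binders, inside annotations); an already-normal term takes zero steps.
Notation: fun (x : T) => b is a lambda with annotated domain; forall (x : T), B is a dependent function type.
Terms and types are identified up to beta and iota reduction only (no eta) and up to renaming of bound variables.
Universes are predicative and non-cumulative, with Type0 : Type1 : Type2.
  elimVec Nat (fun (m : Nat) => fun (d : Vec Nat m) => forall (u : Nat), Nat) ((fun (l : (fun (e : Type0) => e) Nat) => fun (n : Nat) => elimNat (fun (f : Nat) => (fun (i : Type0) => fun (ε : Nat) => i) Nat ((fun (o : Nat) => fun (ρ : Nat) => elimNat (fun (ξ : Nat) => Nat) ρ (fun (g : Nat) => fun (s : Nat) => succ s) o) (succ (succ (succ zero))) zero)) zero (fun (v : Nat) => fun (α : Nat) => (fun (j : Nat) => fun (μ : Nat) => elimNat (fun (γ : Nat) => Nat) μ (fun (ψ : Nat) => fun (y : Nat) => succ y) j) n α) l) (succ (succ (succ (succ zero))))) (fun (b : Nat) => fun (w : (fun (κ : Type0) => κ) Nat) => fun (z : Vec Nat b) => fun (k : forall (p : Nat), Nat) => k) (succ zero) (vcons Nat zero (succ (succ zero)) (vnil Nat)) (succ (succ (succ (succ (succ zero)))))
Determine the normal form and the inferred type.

resulting normal form:
  succ (succ (succ (succ (succ (succ (succ (succ (succ (succ (succ (succ (succ (succ (succ (succ (succ (succ (succ (succ zero)))))))))))))))))))
type:
  Nat
observation: normalization takes exactly 93 steps under the normal-order strategy.


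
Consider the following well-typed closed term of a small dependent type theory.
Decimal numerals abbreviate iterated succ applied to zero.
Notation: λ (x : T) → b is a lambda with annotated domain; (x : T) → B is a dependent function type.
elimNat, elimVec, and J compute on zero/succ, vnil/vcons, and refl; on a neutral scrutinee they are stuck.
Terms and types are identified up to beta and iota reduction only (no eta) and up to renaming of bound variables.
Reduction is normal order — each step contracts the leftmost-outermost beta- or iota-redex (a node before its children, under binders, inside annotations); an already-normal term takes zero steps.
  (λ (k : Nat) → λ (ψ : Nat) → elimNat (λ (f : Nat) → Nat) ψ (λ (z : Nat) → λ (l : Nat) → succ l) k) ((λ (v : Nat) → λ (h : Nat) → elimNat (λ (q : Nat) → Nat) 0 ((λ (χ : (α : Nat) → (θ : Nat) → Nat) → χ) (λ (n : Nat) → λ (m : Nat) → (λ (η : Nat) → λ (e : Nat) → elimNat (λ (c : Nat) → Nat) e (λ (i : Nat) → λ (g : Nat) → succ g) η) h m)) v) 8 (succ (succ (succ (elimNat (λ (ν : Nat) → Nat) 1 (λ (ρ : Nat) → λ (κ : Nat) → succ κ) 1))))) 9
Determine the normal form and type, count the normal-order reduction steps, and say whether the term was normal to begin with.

resulting normal form:
  49
type:
  Nat
normal-order step count: 334
already normal: no
first contracted redex: a beta-redex


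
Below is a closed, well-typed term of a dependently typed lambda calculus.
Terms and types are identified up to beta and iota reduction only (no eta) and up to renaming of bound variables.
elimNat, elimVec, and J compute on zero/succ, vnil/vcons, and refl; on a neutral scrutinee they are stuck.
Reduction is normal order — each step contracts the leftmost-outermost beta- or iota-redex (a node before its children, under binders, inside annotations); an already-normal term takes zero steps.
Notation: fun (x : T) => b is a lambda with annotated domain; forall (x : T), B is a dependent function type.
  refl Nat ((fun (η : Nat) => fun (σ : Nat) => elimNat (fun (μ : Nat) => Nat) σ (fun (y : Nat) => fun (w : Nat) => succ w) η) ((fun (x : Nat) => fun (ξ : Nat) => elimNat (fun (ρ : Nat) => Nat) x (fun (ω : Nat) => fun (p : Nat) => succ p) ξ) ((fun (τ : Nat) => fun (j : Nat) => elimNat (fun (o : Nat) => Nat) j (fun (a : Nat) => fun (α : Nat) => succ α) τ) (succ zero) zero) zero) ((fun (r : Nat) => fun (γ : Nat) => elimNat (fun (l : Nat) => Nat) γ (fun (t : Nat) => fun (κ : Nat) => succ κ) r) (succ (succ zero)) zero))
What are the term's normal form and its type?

resulting normal form:
  refl Nat (succ (succ (succ zero)))
inferred type:
  Eq Nat (succ (succ (succ zero))) (succ (succ (succ zero)))
observation: the term reaches its normal form after 24 normal-order steps.


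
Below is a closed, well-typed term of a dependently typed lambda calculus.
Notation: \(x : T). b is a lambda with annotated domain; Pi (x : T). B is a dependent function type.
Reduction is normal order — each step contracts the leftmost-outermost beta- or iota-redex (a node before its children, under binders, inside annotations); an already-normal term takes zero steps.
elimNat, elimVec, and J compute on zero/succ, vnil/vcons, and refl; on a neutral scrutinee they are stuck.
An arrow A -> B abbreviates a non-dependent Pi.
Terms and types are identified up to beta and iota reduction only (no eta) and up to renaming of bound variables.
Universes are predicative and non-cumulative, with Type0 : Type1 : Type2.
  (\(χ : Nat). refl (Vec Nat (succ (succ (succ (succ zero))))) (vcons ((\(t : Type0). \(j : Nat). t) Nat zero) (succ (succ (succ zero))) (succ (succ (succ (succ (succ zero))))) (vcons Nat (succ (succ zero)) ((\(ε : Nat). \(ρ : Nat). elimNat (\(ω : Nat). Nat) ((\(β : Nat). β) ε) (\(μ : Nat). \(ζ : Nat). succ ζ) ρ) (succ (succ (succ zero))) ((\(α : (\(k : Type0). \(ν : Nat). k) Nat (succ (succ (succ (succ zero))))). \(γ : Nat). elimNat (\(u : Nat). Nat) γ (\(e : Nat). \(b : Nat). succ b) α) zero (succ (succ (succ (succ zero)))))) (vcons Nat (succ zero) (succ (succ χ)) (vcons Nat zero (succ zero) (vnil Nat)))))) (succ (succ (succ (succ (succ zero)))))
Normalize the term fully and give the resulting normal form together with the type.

reduced normal form:
  refl (Vec Nat (succ (succ (succ (succ zero))))) (vcons Nat (succ (succ (succ zero))) (succ (succ (succ (succ (succ zero))))) (vcons Nat (succ (succ zero)) (succ (succ (succ (succ (succ (succ (succ zero))))))) (vcons Nat (succ zero) (succ (succ (succ (succ (succ (succ (succ zero))))))) (vcons Nat zero (succ zero) (vnil Nat)))))
type:
  Eq (Vec Nat (succ (succ (succ (succ zero))))) (vcons Nat (succ (succ (succ zero))) (succ (succ (succ (succ (succ zero))))) (vcons Nat (succ (succ zero)) (succ (succ (succ (succ (succ (succ (succ zero))))))) (vcons Nat (succ zero) (succ (succ (succ (succ (succ (succ (succ zero))))))) (vcons Nat zero (succ zero) (vnil Nat))))) (vcons Nat (succ (succ (succ zero))) (succ (succ (succ (succ (succ zero))))) (vcons Nat (succ (succ zero)) (succ (succ (succ (succ (succ (succ (succ zero))))))) (vcons Nat (succ zero) (succ (succ (succ (succ (succ (succ (succ zero))))))) (vcons Nat zero (succ zero) (vnil Nat)))))


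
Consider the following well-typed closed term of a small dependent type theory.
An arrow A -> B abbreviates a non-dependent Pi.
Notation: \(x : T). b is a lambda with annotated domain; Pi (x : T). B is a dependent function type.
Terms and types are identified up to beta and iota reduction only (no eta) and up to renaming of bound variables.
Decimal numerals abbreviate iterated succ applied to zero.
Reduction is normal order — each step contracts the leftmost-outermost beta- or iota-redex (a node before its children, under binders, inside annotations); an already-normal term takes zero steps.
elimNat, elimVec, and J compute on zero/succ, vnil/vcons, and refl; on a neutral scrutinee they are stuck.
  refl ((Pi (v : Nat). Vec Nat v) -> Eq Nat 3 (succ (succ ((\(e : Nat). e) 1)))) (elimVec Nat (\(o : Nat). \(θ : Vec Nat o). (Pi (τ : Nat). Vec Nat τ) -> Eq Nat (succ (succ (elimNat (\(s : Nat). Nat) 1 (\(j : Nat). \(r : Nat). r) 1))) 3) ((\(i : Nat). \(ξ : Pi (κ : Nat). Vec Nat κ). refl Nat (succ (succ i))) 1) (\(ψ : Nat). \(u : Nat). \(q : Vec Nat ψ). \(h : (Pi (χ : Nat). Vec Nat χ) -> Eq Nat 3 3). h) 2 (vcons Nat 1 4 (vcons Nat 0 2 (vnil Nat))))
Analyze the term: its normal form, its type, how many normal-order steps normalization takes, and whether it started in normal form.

resulting normal form:
  refl ((Pi (v : Nat). Vec Nat v) -> Eq Nat 3 3) (\(e : Pi (o : Nat). Vec Nat o). refl Nat 3)
the term's type:
  Eq ((Pi (v : Nat). Vec Nat v) -> Eq Nat 3 3) (\(e : Pi (o : Nat). Vec Nat o). refl Nat 3) (\(θ : Pi (τ : Nat). Vec Nat τ). refl Nat 3)
normal-order step count: 13
already normal: no
first contracted redex: a beta-redex


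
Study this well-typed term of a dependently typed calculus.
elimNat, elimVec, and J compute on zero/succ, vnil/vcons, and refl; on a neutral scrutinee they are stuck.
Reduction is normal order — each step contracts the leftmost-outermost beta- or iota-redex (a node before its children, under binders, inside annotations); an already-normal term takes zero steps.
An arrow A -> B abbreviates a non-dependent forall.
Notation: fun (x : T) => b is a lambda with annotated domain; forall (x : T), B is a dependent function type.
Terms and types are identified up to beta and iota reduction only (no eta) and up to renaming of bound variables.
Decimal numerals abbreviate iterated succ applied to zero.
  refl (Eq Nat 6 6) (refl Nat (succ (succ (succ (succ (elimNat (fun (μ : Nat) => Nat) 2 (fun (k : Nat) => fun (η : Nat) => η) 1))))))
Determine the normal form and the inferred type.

resulting normal form:
  refl (Eq Nat 6 6) (refl Nat 6)
inferred type:
  Eq (Eq Nat 6 6) (refl Nat 6) (refl Nat 6)


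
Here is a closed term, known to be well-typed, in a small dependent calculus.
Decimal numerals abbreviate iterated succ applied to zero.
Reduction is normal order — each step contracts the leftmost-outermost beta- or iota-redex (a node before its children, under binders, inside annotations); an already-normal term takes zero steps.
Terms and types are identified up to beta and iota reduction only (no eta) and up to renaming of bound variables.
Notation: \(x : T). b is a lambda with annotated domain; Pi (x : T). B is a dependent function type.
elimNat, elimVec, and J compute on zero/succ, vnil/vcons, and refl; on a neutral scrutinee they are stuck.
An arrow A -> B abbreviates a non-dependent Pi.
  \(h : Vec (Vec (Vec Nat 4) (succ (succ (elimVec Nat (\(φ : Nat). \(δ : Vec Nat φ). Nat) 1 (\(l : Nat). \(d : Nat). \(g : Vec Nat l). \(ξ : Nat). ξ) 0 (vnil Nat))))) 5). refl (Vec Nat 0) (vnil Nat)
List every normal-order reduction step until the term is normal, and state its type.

normal-order reduction sequence:
  \(h : Vec (Vec (Vec Nat 4) (succ (succ (elimVec Nat (\(φ : Nat). \(δ : Vec Nat φ). Nat) 1 (\(l : Nat). \(d : Nat). \(g : Vec Nat l). \(ξ : Nat). ξ) 0 (vnil Nat))))) 5). refl (Vec Nat 0) (vnil Nat)
  ~> \(h : Vec (Vec (Vec Nat 4) 3) 5). refl (Vec Nat 0) (vnil Nat)
inferred type:
  Vec (Vec (Vec Nat 4) 3) 5 -> Eq (Vec Nat 0) (vnil Nat) (vnil Nat)


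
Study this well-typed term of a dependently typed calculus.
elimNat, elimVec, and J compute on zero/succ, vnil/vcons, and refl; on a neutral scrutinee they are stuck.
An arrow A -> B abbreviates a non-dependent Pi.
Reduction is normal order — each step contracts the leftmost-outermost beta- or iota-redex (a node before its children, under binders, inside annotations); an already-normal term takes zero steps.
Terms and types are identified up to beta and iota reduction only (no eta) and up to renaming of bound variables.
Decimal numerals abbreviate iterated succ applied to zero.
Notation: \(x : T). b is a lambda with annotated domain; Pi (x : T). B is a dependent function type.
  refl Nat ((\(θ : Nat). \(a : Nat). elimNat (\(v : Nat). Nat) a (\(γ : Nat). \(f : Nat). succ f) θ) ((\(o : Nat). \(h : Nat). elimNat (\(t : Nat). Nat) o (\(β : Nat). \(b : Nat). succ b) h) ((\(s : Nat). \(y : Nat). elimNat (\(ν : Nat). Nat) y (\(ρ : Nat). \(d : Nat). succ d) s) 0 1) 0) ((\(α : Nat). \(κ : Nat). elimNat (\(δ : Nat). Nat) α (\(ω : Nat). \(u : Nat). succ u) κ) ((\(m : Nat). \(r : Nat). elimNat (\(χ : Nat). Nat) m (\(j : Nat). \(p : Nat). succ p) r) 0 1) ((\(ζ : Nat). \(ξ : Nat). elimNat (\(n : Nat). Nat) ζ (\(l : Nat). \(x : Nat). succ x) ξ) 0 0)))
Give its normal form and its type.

resulting normal form:
  refl Nat 2
type:
  Eq Nat 2 2
observation: contracting a beta-redex first, the term normalizes in 24 steps.


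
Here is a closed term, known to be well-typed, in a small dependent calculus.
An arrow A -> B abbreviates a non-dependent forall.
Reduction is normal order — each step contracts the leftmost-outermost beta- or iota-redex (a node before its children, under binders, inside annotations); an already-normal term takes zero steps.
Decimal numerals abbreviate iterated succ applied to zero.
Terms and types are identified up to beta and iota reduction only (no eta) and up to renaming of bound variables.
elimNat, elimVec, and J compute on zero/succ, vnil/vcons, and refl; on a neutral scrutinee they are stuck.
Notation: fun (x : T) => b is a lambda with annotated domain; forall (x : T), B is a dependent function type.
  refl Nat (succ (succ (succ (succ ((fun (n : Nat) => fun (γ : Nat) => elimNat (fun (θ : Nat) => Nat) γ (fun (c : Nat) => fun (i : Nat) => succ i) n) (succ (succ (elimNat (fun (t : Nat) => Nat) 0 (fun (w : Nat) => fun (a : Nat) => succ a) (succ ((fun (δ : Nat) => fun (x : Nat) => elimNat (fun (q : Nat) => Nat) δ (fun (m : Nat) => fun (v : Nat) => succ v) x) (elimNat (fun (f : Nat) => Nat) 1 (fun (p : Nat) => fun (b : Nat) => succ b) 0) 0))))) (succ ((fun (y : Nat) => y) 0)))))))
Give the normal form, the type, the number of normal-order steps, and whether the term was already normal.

resulting normal form:
  refl Nat 9
type:
  Eq Nat 9 9
normal-order step count: 27
term was already normal: no
first contracted redex: a beta-redex


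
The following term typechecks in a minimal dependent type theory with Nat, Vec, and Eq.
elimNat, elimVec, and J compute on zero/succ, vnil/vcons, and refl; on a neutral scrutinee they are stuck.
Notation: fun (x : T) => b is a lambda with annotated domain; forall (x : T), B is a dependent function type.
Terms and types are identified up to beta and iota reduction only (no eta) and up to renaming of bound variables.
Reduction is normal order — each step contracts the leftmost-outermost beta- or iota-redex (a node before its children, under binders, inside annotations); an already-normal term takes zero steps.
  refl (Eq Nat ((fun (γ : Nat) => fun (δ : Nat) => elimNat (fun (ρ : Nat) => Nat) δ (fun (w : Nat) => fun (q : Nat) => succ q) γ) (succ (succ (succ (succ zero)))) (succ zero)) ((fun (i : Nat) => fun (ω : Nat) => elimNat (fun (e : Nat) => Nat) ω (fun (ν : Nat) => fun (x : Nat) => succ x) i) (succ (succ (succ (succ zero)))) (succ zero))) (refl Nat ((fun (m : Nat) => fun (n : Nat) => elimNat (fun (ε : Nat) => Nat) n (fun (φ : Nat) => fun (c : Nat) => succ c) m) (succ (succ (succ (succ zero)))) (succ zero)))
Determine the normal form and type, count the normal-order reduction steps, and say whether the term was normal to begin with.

normal form:
  refl (Eq Nat (succ (succ (succ (succ (succ zero))))) (succ (succ (succ (succ (succ zero)))))) (refl Nat (succ (succ (succ (succ (succ zero))))))
type:
  Eq (Eq Nat (succ (succ (succ (succ (succ zero))))) (succ (succ (succ (succ (succ zero)))))) (refl Nat (succ (succ (succ (succ (succ zero)))))) (refl Nat (succ (succ (succ (succ (succ zero))))))
normal-order step count: 45
term was already normal: no
first contracted redex: a beta-redex


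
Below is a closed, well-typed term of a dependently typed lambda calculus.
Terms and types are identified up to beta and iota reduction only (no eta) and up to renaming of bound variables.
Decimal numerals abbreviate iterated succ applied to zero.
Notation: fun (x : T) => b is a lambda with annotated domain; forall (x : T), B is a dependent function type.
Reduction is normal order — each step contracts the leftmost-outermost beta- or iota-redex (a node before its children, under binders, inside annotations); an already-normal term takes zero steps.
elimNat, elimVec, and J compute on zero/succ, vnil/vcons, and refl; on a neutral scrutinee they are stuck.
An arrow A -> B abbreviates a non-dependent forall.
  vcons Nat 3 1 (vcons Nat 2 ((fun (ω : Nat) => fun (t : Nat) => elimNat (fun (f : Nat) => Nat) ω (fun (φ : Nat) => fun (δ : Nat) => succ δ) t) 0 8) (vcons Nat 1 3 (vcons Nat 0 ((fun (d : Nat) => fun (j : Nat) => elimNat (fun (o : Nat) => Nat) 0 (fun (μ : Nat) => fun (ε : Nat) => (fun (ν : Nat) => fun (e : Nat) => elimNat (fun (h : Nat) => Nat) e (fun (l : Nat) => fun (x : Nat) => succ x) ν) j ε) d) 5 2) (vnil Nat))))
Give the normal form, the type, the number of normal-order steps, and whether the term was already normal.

reduced normal form:
  vcons Nat 3 1 (vcons Nat 2 8 (vcons Nat 1 3 (vcons Nat 0 10 (vnil Nat))))
the term's type:
  Vec Nat 4
steps to reach normal form (normal order): 90
already normal: no
first redex: a beta-redex


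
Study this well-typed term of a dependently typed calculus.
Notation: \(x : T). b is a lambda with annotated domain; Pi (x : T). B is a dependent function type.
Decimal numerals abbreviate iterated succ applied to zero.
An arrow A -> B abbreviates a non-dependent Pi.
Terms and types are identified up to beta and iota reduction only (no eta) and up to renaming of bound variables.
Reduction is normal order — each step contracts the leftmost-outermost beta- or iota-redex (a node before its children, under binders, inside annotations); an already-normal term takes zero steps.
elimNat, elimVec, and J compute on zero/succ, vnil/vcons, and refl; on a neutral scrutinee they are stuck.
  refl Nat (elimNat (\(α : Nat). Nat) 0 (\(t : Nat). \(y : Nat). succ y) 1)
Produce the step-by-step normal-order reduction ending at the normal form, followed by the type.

reduction (normal order):
  refl Nat (elimNat (\(α : Nat). Nat) 0 (\(t : Nat). \(y : Nat). succ y) 1)
  ~> refl Nat ((\(α : Nat). \(t : Nat). succ t) 0 (elimNat (\(y : Nat). Nat) 0 (\(r : Nat). \(ρ : Nat). succ ρ) 0))
  ~> refl Nat ((\(α : Nat). succ α) (elimNat (\(t : Nat). Nat) 0 (\(y : Nat). \(r : Nat). succ r) 0))
  ~> refl Nat (succ (elimNat (\(α : Nat). Nat) 0 (\(t : Nat). \(y : Nat). succ y) 0))
  ~> refl Nat 1
the term's type:
  Eq Nat 1 1


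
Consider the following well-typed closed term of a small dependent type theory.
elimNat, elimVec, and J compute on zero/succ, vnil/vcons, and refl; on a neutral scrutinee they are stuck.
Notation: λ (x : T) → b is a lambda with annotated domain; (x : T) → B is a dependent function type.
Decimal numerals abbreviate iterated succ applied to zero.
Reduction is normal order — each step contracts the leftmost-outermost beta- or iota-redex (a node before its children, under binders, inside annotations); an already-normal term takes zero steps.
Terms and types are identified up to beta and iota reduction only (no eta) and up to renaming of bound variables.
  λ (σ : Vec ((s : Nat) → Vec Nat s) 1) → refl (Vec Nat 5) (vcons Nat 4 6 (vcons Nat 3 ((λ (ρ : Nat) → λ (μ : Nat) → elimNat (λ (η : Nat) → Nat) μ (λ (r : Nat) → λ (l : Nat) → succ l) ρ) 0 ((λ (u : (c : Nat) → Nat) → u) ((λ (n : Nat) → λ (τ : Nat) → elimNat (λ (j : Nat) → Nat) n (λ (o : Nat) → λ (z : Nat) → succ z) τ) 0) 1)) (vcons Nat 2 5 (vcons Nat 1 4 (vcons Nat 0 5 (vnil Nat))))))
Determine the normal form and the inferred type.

normal form:
  λ (σ : Vec ((s : Nat) → Vec Nat s) 1) → refl (Vec Nat 5) (vcons Nat 4 6 (vcons Nat 3 1 (vcons Nat 2 5 (vcons Nat 1 4 (vcons Nat 0 5 (vnil Nat))))))
type:
  (σ : Vec ((s : Nat) → Vec Nat s) 1) → Eq (Vec Nat 5) (vcons Nat 4 6 (vcons Nat 3 1 (vcons Nat 2 5 (vcons Nat 1 4 (vcons Nat 0 5 (vnil Nat)))))) (vcons Nat 4 6 (vcons Nat 3 1 (vcons Nat 2 5 (vcons Nat 1 4 (vcons Nat 0 5 (vnil Nat))))))


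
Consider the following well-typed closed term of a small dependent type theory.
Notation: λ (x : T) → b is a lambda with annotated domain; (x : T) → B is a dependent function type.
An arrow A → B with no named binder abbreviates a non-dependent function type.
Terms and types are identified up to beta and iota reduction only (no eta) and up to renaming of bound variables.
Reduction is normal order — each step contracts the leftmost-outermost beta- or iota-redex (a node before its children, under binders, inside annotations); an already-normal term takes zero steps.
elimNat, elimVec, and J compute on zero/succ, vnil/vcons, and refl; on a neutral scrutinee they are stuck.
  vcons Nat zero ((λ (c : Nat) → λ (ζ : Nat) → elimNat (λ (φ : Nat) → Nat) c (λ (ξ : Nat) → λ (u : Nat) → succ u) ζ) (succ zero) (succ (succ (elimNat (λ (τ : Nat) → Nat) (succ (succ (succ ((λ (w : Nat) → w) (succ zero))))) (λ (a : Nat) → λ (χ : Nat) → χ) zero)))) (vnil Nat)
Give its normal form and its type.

resulting normal form:
  vcons Nat zero (succ (succ (succ (succ (succ (succ (succ zero))))))) (vnil Nat)
type:
  Vec Nat (succ zero)
observation: contracting a beta-redex first, the term normalizes in 23 steps.


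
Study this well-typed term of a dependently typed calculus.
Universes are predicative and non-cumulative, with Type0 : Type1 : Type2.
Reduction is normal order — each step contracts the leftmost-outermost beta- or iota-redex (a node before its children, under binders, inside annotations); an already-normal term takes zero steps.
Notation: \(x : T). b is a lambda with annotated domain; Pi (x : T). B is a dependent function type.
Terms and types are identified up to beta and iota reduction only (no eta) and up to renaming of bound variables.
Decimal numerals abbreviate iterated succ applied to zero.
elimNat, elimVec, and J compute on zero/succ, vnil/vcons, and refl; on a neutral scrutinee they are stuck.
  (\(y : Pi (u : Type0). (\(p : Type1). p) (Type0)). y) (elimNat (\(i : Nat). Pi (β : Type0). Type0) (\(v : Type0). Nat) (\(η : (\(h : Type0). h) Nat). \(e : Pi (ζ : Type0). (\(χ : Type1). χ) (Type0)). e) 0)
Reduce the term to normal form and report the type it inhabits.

normal form:
  \(y : Type0). Nat
the term's type:
  Pi (y : Type0). Type0
observation: normalization takes exactly 2 steps under the normal-order strategy.


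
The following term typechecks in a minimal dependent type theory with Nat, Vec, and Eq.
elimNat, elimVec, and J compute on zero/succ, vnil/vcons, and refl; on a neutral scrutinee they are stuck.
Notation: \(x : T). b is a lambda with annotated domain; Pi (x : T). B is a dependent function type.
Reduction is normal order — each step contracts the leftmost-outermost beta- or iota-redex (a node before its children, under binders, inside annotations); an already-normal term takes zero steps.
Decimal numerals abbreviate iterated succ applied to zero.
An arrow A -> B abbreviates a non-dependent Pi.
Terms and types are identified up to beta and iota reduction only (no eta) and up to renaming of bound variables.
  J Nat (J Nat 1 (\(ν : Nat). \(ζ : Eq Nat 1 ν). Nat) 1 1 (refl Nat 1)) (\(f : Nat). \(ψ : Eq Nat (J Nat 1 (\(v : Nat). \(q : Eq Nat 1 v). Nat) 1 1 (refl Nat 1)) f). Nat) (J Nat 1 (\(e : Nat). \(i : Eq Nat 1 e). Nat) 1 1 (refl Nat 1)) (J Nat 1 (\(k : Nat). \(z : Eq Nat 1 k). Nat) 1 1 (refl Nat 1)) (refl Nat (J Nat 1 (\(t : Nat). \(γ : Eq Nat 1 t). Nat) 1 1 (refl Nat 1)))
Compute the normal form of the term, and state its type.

reduced normal form:
  1
inferred type:
  Nat
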